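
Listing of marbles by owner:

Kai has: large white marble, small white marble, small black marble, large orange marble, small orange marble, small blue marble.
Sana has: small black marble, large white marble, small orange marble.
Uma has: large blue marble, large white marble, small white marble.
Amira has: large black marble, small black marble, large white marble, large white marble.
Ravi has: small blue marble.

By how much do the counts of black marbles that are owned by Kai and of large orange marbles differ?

0

black marbles owned by Kai: 1. large orange marbles: 1.
|1 − 1| = 1 − 1 = 0.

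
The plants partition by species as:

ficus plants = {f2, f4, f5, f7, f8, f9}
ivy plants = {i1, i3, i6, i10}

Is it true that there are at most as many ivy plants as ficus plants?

True

There are 4 ivy plants.
There are 6 ficus plants.
The claim requires 4 ≤ 6, which holds.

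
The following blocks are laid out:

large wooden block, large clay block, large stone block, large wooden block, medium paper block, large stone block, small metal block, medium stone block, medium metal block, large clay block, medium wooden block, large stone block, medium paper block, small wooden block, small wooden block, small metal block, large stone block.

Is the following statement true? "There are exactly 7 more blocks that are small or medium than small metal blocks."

True

|blocks that are small or medium| = 9.
|small metal blocks| = 2.
The claim requires 9 − 2 (= 7) to equal 7, which holds.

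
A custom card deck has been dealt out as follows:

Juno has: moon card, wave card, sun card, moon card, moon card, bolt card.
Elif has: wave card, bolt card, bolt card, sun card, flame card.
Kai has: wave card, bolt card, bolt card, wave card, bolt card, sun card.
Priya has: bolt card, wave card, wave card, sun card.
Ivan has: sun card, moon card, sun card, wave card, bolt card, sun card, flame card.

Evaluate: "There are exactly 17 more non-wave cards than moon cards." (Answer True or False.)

|non-wave cards| = 21.
|moon cards| = 4.
The claim requires 21 − 4 (= 17) to equal 17, which holds.

True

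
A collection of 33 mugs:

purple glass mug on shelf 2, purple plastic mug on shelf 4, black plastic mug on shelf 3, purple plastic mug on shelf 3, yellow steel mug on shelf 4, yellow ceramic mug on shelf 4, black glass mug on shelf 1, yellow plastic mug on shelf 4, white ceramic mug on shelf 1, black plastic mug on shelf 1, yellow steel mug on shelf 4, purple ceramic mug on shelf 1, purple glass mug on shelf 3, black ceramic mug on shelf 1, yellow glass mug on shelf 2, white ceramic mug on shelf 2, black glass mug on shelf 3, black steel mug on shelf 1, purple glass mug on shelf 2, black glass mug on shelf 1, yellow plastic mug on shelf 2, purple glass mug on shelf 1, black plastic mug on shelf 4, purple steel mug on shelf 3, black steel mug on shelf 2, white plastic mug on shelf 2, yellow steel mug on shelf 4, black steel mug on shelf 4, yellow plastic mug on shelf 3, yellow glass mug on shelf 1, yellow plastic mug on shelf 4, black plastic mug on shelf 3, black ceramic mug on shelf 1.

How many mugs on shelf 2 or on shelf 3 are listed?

on shelf 2: 7; on shelf 3: 7; together 7 + 7 = 14.

14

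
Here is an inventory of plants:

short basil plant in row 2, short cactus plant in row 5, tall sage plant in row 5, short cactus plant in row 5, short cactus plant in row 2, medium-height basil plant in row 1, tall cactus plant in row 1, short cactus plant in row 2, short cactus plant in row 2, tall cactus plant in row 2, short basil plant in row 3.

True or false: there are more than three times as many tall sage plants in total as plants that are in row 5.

There is 1 tall sage plant.
There are 3 plants in row 5.
The claim requires 1 > 3 × 3 = 9, which does not hold.

False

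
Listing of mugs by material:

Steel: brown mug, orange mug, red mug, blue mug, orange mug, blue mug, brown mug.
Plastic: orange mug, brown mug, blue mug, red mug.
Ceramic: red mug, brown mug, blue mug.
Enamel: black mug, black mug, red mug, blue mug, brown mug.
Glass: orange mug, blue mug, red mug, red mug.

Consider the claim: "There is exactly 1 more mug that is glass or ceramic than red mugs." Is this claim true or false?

True

mugs that are glass or ceramic: 7.
red mugs: 6.
The claim requires 7 − 6 (= 1) to equal 1, which holds.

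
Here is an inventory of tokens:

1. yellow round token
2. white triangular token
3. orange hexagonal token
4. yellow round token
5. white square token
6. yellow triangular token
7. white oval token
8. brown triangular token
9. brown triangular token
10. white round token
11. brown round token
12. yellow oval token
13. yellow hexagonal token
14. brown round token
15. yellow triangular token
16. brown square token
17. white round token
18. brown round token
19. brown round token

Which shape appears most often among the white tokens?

Counts by shape (restricted to white tokens): round 2, square 1, oval 1, triangular 1.
The maximum is 2, held uniquely by round.

round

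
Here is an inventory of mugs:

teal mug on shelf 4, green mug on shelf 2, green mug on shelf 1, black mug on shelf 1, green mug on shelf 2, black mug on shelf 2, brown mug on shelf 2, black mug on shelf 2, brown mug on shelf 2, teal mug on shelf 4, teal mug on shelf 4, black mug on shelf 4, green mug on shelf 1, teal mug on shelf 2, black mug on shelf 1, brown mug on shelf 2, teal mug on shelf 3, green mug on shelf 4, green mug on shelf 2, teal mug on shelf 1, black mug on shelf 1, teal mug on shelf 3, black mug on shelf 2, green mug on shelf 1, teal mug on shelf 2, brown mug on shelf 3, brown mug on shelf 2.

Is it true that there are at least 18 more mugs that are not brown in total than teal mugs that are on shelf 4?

mugs that are not brown: 22.
teal mugs on shelf 4: 3.
The claim requires 22 − 3 = 19 ≥ 18, which holds.

True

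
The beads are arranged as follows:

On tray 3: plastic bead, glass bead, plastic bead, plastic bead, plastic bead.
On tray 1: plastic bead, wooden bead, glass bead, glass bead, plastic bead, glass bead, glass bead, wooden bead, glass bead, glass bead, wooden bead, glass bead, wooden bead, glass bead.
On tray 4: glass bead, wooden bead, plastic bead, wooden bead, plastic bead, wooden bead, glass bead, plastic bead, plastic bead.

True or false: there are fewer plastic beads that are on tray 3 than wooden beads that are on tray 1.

False

plastic beads on tray 3: 4.
wooden beads on tray 1: 4.
The claim requires 4 < 4, which does not hold.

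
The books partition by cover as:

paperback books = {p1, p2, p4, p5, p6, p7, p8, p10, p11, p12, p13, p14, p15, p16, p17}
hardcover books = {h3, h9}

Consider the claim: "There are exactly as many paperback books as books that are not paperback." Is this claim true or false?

paperback books: 15.
books that are not paperback: 2.
The claim requires 15 = 2, which does not hold.

False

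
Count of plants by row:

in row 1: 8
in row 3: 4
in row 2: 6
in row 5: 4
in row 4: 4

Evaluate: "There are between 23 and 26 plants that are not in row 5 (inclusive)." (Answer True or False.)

|plants that are not in row 5| = 22.
The claim requires 23 ≤ 22 ≤ 26, which does not hold.

False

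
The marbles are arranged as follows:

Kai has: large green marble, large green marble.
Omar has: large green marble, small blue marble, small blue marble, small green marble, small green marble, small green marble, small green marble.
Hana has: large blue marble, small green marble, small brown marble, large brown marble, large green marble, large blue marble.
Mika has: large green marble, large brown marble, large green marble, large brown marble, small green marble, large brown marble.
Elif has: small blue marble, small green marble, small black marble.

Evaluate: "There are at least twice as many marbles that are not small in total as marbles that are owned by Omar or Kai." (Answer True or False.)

False

|marbles that are not small| = 12.
|marbles owned by Omar or Kai| = 9.
The claim requires 12 ≥ 2 × 9 = 18, which does not hold.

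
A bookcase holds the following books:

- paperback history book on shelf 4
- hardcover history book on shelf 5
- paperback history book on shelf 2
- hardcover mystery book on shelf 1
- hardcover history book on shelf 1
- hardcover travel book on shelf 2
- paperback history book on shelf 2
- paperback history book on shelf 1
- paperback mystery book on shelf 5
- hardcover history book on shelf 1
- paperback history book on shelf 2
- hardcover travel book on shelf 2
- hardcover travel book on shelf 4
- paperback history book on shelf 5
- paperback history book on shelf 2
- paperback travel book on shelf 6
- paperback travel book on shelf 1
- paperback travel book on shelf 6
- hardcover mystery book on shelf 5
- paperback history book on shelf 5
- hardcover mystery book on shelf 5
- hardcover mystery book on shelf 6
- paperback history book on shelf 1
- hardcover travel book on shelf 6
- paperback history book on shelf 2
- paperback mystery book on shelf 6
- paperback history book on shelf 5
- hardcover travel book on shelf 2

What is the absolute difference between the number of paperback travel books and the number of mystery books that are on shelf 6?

1

paperback travel books: 3. mystery books on shelf 6: 2.
|3 − 2| = 3 − 2 = 1.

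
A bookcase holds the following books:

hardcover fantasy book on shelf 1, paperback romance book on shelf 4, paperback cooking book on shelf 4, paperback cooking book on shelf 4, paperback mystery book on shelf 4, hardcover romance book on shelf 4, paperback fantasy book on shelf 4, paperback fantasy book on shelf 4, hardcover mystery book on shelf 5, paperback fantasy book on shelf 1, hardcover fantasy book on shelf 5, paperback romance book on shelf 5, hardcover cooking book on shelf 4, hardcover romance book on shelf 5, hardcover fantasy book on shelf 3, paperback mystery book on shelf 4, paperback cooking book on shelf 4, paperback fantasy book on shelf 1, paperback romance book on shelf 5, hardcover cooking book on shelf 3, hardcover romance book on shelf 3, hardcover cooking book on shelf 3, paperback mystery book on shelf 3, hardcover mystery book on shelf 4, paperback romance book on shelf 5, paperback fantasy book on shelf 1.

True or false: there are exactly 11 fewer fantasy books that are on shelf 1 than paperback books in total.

|fantasy books on shelf 1| = 4.
|paperback books| = 15.
The claim requires 15 − 4 (= 11) to equal 11, which holds.

True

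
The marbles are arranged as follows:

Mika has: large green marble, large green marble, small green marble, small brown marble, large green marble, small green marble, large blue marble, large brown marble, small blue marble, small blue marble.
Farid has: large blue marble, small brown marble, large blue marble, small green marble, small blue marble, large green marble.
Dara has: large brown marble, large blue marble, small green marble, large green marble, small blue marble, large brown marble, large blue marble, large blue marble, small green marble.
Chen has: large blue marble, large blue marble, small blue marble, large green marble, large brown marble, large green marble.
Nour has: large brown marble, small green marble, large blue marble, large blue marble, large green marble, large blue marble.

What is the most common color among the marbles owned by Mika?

Counts by color (restricted to marbles owned by Mika): green 5, blue 3, brown 2.
The maximum is 5, held uniquely by green.

green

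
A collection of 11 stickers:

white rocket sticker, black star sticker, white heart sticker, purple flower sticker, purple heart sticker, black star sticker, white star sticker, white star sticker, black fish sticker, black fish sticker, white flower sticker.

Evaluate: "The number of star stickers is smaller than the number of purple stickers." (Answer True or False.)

There are 4 star stickers.
There are 2 purple stickers.
The claim requires 4 < 2, which does not hold.

False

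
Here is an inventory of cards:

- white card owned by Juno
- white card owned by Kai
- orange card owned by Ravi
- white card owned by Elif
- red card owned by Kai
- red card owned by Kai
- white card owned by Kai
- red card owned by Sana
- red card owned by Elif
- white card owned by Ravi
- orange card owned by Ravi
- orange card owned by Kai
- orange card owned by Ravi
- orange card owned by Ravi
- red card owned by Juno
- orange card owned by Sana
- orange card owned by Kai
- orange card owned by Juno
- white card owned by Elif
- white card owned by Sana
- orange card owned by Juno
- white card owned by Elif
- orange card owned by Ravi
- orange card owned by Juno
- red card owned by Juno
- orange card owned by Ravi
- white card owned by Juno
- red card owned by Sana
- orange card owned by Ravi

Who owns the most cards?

Counts by player: Ravi→8, Juno→7, Kai→6, Sana→4, Elif→4.
The maximum is 8, held uniquely by Ravi.

Ravi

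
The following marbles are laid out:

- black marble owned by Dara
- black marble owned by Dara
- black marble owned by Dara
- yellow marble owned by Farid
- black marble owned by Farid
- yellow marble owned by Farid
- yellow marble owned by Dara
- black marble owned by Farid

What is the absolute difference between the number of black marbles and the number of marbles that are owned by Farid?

black marbles: 5. marbles owned by Farid: 4.
|5 − 4| = 5 − 4 = 1.

1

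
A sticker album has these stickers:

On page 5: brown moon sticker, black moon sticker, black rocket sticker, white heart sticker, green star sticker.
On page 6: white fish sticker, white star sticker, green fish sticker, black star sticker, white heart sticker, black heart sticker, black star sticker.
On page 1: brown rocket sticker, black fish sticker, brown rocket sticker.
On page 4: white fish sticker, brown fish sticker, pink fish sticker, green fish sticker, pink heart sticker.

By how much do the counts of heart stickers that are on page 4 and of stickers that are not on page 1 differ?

16

heart stickers on page 4: 1. stickers that are not on page 1: 17.
|1 − 17| = 17 − 1 = 16.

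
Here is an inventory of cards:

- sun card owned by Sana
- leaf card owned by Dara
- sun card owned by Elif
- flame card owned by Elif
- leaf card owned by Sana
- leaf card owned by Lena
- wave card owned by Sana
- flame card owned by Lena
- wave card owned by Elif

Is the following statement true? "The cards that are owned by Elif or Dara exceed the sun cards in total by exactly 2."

True

|cards owned by Elif or Dara| = 4.
|sun cards| = 2.
The claim requires 4 − 2 (= 2) to equal 2, which holds.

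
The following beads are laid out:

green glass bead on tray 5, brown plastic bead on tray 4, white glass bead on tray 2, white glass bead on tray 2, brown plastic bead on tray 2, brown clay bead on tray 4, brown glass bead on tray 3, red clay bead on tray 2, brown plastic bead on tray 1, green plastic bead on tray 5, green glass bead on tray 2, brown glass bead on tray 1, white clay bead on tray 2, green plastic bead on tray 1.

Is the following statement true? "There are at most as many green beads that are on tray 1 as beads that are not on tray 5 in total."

green beads on tray 1: 1.
beads that are not on tray 5: 12.
The claim requires 1 ≤ 12, which holds.

True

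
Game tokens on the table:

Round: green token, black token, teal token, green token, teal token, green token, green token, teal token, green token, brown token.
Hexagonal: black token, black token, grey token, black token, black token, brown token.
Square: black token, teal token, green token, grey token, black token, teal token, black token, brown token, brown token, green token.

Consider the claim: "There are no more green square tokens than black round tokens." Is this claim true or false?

There are 2 green square tokens.
There is 1 black round token.
The claim requires 2 ≤ 1, which does not hold.

False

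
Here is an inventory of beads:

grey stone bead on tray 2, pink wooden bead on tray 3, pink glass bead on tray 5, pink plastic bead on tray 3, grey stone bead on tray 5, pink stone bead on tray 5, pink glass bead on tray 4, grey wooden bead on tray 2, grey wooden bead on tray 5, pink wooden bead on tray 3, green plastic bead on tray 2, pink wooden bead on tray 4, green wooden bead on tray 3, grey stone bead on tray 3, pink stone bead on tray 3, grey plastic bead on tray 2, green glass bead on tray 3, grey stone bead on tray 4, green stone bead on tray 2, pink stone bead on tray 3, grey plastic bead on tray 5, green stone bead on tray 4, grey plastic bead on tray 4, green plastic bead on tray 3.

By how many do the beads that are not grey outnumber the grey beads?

beads that are not grey: 15.
grey beads: 9.
15 − 9 = 6.

6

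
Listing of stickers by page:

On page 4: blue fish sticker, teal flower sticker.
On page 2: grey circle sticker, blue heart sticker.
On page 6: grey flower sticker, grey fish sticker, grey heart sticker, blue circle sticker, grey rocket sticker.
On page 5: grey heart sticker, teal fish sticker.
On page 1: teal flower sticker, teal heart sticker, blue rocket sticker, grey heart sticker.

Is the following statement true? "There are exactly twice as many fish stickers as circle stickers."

|fish stickers| = 3.
|circle stickers| = 2.
The claim requires 3 = 2 × 2 = 4, which does not hold.

False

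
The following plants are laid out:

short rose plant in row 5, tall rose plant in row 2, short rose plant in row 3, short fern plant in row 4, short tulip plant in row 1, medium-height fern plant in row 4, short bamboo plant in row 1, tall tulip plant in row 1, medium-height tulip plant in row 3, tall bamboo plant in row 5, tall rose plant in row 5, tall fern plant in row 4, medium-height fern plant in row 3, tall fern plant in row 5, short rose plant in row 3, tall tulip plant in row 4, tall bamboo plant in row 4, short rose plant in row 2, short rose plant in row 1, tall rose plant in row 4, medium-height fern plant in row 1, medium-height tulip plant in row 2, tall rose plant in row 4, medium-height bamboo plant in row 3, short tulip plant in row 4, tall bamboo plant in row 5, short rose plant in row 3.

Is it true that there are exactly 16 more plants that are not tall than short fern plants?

False

|plants that are not tall| = 16.
|short fern plants| = 1.
The claim requires 16 − 1 (= 15) to equal 16, which does not hold.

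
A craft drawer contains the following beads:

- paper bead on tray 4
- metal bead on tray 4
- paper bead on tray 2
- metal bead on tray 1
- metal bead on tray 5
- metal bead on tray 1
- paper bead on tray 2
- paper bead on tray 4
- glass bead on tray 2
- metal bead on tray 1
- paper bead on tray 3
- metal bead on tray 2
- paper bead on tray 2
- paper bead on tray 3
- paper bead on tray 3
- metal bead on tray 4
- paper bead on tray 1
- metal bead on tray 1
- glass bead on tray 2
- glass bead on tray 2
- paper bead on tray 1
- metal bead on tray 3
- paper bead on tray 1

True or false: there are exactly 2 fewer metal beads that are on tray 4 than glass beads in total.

There are 2 metal beads on tray 4.
There are 3 glass beads.
The claim requires 3 − 2 (= 1) to equal 2, which does not hold.

False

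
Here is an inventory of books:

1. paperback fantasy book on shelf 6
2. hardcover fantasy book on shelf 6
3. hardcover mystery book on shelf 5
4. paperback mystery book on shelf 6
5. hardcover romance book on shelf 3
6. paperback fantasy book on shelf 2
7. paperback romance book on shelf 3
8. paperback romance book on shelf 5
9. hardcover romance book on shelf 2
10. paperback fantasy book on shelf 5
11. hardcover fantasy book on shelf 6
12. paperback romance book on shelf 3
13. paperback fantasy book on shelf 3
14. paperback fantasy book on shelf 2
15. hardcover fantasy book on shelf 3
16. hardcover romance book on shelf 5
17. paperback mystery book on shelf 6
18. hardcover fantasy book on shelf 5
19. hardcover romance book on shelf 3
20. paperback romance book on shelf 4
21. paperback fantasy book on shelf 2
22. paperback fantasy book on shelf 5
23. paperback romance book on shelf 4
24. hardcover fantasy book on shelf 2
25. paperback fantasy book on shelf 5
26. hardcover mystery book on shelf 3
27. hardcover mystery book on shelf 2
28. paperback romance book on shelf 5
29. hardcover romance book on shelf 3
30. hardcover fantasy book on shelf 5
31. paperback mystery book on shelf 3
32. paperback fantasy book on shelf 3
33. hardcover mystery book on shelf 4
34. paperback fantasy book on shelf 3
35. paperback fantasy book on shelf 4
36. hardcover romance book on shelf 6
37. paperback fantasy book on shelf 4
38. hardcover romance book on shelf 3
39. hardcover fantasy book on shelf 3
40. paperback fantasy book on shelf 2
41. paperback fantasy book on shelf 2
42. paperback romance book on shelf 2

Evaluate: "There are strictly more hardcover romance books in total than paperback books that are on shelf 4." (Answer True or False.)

|hardcover romance books| = 7.
|paperback books on shelf 4| = 4.
The claim requires 7 > 4, which holds.

True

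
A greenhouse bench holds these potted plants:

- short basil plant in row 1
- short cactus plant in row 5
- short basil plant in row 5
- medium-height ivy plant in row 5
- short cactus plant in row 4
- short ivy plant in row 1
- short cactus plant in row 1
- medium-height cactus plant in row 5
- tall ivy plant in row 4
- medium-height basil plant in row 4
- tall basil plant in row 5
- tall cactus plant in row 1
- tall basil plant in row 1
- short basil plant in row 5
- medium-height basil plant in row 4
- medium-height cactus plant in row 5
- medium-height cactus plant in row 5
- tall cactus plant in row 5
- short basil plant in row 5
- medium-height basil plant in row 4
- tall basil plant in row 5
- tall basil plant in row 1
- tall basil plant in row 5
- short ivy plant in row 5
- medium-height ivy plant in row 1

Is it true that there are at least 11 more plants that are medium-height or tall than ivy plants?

|plants that are medium-height or tall| = 16.
|ivy plants| = 5.
The claim requires 16 − 5 = 11 ≥ 11, which holds.

True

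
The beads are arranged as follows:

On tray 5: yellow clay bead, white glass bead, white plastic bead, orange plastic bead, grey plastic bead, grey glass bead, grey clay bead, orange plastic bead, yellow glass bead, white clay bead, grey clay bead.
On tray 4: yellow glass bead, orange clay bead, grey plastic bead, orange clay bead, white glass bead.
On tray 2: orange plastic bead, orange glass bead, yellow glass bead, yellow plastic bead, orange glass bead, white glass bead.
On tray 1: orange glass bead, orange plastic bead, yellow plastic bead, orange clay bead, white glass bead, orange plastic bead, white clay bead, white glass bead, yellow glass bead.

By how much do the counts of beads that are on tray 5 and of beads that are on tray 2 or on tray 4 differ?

beads on tray 5: 11. beads on tray 2 or on tray 4: 11.
|11 − 11| = 11 − 11 = 0.

0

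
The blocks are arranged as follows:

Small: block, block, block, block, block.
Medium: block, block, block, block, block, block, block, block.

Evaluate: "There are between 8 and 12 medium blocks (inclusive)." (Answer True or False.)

There are 8 medium blocks.
The claim requires 8 ≤ 8 ≤ 12, which holds.

True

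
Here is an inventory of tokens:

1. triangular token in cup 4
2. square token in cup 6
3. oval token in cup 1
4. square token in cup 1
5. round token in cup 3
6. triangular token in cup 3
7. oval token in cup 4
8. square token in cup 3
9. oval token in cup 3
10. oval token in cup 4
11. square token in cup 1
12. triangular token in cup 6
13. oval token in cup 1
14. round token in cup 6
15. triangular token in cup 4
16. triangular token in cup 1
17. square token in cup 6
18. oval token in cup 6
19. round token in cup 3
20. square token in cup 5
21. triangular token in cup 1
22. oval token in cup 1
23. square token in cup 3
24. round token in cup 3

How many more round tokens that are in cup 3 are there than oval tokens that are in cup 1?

round tokens in cup 3: 3.
oval tokens in cup 1: 3.
3 − 3 = 0.

0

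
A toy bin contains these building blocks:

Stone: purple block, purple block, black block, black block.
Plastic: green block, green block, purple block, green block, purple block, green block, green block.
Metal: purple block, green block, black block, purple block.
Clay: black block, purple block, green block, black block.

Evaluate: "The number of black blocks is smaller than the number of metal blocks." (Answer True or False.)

|black blocks| = 5.
|metal blocks| = 4.
The claim requires 5 < 4, which does not hold.

False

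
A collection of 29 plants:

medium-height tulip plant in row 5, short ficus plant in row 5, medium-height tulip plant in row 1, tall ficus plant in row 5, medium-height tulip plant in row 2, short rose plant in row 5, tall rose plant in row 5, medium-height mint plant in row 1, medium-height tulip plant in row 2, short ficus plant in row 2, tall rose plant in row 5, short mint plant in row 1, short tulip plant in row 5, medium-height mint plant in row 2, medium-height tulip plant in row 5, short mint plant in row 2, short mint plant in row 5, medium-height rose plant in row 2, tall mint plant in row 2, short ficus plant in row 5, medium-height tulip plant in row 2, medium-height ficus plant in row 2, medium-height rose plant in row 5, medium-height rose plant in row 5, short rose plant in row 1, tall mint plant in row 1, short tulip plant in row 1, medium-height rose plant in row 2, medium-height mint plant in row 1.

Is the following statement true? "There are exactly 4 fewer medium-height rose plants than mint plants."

|medium-height rose plants| = 4.
|mint plants| = 8.
The claim requires 8 − 4 (= 4) to equal 4, which holds.

True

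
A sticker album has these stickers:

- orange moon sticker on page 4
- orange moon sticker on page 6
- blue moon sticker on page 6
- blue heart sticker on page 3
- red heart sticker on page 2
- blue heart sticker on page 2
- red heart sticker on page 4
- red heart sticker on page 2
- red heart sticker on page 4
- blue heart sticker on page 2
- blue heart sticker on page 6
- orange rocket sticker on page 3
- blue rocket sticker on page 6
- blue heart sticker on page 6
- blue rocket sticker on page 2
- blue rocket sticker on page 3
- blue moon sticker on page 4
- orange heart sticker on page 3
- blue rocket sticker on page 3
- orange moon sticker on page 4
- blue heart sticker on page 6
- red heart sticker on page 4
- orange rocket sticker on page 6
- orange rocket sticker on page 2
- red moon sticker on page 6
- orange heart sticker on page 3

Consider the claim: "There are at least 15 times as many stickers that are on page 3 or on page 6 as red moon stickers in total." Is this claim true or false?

False

stickers on page 3 or on page 6: 14.
red moon stickers: 1.
The claim requires 14 ≥ 15 × 1 = 15, which does not hold.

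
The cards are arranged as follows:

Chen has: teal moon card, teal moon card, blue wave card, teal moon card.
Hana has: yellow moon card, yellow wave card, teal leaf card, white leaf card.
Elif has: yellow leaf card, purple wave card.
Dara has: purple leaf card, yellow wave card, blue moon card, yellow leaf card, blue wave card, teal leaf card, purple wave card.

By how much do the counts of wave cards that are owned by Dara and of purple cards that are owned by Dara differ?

wave cards owned by Dara: 3. purple cards owned by Dara: 2.
|3 − 2| = 3 − 2 = 1.

1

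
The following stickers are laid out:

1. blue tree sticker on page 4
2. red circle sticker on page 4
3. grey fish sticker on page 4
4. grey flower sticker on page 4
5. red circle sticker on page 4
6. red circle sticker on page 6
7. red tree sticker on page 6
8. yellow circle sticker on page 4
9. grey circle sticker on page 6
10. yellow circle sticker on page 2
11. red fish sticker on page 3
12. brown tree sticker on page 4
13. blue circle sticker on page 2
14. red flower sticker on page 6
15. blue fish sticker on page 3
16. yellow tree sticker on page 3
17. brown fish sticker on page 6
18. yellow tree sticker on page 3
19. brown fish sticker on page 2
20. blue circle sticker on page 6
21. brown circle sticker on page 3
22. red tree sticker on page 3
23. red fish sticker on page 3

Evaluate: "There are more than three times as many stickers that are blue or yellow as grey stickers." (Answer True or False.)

There are 8 stickers that are blue or yellow.
There are 3 grey stickers.
The claim requires 8 > 3 × 3 = 9, which does not hold.

False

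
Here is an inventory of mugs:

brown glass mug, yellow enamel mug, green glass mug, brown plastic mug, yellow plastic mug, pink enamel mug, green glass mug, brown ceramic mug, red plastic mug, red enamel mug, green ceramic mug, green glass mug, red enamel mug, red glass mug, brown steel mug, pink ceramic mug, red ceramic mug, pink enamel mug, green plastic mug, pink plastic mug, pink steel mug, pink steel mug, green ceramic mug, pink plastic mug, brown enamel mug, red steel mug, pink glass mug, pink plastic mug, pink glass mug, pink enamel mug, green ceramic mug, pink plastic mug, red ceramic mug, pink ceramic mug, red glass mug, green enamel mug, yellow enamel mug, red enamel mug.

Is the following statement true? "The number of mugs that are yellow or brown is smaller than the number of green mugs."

False

There are 8 mugs that are yellow or brown.
There are 8 green mugs.
The claim requires 8 < 8, which does not hold.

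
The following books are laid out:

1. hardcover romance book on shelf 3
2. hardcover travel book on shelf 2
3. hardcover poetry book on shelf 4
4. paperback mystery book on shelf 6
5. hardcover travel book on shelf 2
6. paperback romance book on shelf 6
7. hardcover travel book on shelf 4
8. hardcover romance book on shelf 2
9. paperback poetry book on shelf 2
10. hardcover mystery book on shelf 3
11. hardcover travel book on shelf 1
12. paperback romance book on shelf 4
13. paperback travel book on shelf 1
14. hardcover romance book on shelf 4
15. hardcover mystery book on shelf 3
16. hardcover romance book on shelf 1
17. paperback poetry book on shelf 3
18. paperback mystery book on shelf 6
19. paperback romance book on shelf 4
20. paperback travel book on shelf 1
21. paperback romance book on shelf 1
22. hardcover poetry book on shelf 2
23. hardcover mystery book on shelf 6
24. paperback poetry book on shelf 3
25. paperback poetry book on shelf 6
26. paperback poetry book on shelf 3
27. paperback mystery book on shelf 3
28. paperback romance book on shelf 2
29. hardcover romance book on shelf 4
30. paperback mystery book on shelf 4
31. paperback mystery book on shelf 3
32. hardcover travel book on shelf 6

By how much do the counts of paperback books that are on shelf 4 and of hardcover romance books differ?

paperback books on shelf 4: 3. hardcover romance books: 5.
|3 − 5| = 5 − 3 = 2.

2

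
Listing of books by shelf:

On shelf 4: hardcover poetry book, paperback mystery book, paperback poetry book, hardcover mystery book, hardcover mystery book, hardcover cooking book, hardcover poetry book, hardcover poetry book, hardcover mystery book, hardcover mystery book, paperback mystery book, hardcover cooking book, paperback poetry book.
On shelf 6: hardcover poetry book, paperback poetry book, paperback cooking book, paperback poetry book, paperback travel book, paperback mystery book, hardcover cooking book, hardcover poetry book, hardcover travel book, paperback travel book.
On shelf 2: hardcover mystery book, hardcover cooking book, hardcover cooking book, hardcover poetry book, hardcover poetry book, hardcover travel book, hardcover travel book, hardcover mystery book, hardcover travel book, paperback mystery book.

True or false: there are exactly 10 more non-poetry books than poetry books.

False

There are 22 non-poetry books.
There are 11 poetry books.
The claim requires 22 − 11 (= 11) to equal 10, which does not hold.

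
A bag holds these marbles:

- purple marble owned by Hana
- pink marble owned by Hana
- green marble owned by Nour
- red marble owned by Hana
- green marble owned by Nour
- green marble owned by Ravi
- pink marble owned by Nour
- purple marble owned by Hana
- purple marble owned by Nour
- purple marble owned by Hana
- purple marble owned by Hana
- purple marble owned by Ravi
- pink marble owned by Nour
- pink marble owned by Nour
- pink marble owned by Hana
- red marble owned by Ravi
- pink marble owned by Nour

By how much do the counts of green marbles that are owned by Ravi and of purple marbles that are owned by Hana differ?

3

green marbles owned by Ravi: 1. purple marbles owned by Hana: 4.
|1 − 4| = 4 − 1 = 3.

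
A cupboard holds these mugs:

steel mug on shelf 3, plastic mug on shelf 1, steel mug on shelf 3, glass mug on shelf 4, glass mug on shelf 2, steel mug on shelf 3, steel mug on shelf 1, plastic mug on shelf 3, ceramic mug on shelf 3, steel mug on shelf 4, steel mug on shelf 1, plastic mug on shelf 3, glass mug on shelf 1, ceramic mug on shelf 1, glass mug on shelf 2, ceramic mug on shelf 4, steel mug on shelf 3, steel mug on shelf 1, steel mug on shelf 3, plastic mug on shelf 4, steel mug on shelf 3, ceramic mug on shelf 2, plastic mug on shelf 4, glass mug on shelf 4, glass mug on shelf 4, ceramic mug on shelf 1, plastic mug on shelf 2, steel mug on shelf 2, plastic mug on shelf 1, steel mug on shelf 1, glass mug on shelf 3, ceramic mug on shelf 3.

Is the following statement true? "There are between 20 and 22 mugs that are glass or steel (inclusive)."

mugs that are glass or steel: 19.
The claim requires 20 ≤ 19 ≤ 22, which does not hold.

False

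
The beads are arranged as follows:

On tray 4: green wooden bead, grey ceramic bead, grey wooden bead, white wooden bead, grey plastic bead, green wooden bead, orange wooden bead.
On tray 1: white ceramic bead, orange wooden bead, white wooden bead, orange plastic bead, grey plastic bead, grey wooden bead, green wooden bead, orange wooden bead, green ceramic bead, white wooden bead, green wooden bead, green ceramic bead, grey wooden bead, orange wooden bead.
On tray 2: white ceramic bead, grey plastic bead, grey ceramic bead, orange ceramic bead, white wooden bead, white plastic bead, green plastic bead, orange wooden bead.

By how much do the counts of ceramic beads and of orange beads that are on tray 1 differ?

ceramic beads: 7. orange beads on tray 1: 4.
|7 − 4| = 7 − 4 = 3.

3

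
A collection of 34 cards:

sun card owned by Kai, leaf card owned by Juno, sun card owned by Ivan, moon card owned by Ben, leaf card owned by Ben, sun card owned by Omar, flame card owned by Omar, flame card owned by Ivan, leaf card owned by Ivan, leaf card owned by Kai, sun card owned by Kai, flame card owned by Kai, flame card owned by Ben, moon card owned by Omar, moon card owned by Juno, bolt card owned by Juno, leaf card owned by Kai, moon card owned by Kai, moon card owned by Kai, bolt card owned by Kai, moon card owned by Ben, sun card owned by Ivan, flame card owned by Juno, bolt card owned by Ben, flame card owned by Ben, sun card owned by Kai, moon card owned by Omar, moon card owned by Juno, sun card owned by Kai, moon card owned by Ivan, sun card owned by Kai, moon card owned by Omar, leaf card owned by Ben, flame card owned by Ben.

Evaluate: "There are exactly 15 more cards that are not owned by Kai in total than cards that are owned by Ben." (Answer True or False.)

Count of cards that are not owned by Kai: 23.
Count of cards owned by Ben: 8.
The claim requires 23 − 8 (= 15) to equal 15, which holds.

True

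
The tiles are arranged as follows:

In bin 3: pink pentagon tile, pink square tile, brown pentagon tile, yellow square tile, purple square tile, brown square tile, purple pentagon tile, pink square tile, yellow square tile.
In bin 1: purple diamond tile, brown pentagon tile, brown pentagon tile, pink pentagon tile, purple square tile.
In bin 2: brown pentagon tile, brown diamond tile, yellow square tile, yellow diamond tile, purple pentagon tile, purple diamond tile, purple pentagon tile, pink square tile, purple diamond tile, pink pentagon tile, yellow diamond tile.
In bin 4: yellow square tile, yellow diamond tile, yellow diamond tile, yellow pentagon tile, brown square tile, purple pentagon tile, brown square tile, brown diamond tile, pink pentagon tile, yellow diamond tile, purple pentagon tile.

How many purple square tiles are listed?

2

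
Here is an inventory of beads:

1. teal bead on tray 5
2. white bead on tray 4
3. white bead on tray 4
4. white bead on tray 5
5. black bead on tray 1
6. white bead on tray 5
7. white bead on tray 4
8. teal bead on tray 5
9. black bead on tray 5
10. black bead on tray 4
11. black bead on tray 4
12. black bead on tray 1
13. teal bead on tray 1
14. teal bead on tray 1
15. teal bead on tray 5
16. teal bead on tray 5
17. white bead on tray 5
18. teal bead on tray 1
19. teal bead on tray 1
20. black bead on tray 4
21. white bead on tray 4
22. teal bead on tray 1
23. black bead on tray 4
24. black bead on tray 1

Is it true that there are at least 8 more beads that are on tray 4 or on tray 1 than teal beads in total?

False

beads on tray 4 or on tray 1: 16.
teal beads: 9.
The claim requires 16 − 9 = 7 ≥ 8, which does not hold.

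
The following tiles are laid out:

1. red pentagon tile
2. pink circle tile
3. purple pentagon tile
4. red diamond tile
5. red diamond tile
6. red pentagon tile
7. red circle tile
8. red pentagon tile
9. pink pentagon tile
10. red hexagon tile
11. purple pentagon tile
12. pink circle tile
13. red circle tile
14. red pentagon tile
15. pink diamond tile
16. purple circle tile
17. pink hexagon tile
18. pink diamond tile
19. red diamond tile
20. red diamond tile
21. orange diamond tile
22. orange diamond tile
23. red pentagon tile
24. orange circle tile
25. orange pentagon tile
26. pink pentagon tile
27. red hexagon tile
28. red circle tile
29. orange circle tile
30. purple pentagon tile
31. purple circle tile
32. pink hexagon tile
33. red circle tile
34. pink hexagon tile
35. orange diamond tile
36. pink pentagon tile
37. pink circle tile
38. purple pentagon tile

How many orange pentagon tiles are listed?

1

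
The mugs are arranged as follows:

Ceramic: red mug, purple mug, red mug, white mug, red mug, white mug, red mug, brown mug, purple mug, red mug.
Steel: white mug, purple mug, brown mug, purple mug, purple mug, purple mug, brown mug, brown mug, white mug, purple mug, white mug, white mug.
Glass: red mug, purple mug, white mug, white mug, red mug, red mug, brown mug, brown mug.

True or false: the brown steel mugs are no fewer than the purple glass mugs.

True

brown steel mugs: 3.
purple glass mugs: 1.
The claim requires 3 ≥ 1, which holds.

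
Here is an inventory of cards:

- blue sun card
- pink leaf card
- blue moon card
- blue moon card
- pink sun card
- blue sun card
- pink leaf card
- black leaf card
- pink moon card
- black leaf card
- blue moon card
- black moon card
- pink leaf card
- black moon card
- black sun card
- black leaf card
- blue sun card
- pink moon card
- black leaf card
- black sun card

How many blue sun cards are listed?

3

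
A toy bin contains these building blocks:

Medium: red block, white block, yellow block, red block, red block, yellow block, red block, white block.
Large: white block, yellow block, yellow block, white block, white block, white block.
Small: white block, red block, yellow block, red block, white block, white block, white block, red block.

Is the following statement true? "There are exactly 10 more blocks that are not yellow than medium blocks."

False

blocks that are not yellow: 17.
medium blocks: 8.
The claim requires 17 − 8 (= 9) to equal 10, which does not hold.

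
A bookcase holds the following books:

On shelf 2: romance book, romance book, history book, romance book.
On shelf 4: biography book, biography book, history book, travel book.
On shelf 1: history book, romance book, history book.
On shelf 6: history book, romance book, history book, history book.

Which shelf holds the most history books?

Counts by shelf (restricted to history books): shelf 6→3, shelf 1→2, shelf 2→1, shelf 4→1.
The maximum is 3, held uniquely by shelf 6.

shelf 6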